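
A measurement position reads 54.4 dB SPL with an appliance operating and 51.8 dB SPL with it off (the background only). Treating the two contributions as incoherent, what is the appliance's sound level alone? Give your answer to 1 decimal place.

Remove the background by subtracting linear intensities:
L_src = 10·log₁₀(10^(54.4/10) − 10^(51.8/10)) = 10·log₁₀(124100) = 50.9 dB SPL.

50.9 dB SPL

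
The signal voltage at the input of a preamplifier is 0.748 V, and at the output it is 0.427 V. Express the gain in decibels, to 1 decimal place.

-4.9 dB

For a voltage ratio, dB = 20·log₁₀(V₂/V₁).
20·log₁₀(0.427/0.748) = 20·log₁₀(0.5709) = -4.9 dB.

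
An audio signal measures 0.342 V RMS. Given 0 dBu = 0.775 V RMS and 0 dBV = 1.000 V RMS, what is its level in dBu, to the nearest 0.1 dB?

dBu = 20·log₁₀(V / 0.775 V).
20·log₁₀(0.342/0.775) = -7.1 dBu.

-7.1 dBu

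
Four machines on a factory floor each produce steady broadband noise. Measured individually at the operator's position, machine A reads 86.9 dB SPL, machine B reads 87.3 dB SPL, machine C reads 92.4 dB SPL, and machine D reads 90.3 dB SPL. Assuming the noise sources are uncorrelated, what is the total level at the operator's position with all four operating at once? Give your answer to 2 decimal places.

95.84 dB SPL

Add the sources as powers (linear), then convert back to dB:
L_total = 10·log₁₀(10^(86.9/10) + 10^(87.3/10) + 10^(92.4/10) + 10^(90.3/10)) = 10·log₁₀(3836000000) = 95.84 dB SPL.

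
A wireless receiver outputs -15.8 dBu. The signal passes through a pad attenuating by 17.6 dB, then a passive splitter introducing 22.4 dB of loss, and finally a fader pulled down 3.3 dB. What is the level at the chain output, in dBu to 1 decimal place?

In dB, series stages simply add:
-15.8 − 17.6 − 22.4 − 3.3 = -59.1 dBu.

-59.1 dBu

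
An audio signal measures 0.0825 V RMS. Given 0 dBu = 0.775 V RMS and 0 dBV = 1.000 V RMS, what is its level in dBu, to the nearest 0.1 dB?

-19.5 dBu

dBu = 20·log₁₀(V / 0.775 V).
20·log₁₀(0.0825/0.775) = -19.5 dBu.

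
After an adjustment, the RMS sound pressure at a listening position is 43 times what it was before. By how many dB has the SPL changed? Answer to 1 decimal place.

32.7 dB

SPL change from a pressure ratio uses the 20·log₁₀ form:
20·log₁₀(43) = 32.7 dB.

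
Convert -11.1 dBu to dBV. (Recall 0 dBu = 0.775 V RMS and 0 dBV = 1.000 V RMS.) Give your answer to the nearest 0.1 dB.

-13.3 dBV

The offset between the scales is 20·log₁₀(0.775/1.000) = −2.214 dB.
So dBV = -11.1 − 2.214 = -13.3 dBV.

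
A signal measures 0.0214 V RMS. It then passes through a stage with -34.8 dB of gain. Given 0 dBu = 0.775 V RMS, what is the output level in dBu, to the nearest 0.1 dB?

-66.0 dBu

Input level: 20·log₁₀(0.0214/0.775) = -31.18 dBu.
Output: -31.18 − 34.8 = -66.0 dBu.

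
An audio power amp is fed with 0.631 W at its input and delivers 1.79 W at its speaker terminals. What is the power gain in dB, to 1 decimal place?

For a power ratio, dB = 10·log₁₀(P₂/P₁).
10·log₁₀(1.79/0.631) = 10·log₁₀(2.837) = 4.5 dB.

4.5 dB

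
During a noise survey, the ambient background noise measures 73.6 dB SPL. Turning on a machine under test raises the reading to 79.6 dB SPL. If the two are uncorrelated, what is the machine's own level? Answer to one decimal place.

78.3 dB SPL

Subtract intensities: L_src = 10·log₁₀(10^(L_total/10) − 10^(L_bg/10)).
L_src = 10·log₁₀(10^(79.6/10) − 10^(73.6/10)) = 10·log₁₀(68290000) = 78.3 dB SPL.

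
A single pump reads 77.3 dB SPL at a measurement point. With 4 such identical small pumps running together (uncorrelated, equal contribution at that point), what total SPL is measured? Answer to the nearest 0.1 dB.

83.3 dB SPL

4 equal incoherent sources raise the level by 10·log₁₀(4) = 6.02 dB.
L_total = 77.3 + 6.02 = 83.3 dB SPL.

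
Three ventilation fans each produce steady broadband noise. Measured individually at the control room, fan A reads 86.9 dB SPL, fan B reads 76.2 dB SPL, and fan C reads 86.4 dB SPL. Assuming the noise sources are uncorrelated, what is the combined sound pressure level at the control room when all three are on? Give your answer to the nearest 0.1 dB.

Add the sources as powers (linear), then convert back to dB:
L_total = 10·log₁₀(10^(86.9/10) + 10^(76.2/10) + 10^(86.4/10)) = 10·log₁₀(968000000) = 89.9 dB SPL.

89.9 dB SPL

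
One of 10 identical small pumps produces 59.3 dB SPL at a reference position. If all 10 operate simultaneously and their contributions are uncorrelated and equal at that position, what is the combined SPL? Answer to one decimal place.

69.3 dB SPL

10 equal incoherent sources raise the level by 10·log₁₀(10) = 10.00 dB.
L_total = 59.3 + 10.00 = 69.3 dB SPL.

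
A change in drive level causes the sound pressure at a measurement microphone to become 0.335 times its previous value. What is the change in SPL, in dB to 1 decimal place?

-9.5 dB

Sound pressure is an amplitude quantity: ΔL = 20·log₁₀(p₂/p₁).
20·log₁₀(0.335) = -9.5 dB.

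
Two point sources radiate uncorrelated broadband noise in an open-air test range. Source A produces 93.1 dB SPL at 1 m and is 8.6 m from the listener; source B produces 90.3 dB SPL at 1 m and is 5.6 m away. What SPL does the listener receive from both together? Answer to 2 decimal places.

77.91 dB SPL

At the listener: L_A = 93.1 − 20·log₁₀(8.6) = 74.410 dB; L_B = 90.3 − 20·log₁₀(5.6) = 75.336 dB.
Combined: 10·log₁₀(10^(74.410/10)+10^(75.336/10)) = 77.91 dB SPL.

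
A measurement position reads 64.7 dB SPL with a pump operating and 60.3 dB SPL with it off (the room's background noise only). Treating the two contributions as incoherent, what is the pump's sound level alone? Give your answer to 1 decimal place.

62.7 dB SPL

Remove the background by subtracting linear intensities:
L_src = 10·log₁₀(10^(64.7/10) − 10^(60.3/10)) = 10·log₁₀(1880000) = 62.7 dB SPL.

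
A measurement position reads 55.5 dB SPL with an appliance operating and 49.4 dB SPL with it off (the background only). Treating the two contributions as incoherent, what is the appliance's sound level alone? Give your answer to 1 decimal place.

54.3 dB SPL

Subtract intensities: L_src = 10·log₁₀(10^(L_total/10) − 10^(L_bg/10)).
L_src = 10·log₁₀(10^(55.5/10) − 10^(49.4/10)) = 10·log₁₀(267700) = 54.3 dB SPL.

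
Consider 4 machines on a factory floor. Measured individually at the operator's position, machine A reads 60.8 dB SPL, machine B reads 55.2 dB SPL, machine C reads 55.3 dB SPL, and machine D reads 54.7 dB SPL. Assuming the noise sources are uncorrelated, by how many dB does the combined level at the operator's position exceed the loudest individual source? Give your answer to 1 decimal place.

2.6 dB

Incoherent sources sum as intensities:
L_total = 10·log₁₀(10^(60.8/10) + 10^(55.2/10) + 10^(55.3/10) + 10^(54.7/10)) = 63.36 dB SPL.
Excess over the loudest (60.8 dB): 63.36 − 60.8 = 2.6 dB.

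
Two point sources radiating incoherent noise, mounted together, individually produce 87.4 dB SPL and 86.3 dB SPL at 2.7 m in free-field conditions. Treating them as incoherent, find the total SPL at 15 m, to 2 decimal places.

Combined at 2.7 m: 10·log₁₀(10^(87.4/10)+10^(86.3/10)) = 89.895 dB SPL.
Then apply −20·log₁₀(15/2.7) = -14.895 dB → 75.00 dB SPL.

75.00 dB SPL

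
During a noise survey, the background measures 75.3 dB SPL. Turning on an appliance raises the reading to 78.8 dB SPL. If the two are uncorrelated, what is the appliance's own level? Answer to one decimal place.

76.2 dB SPL

Remove the background by subtracting linear intensities:
L_src = 10·log₁₀(10^(78.8/10) − 10^(75.3/10)) = 10·log₁₀(41970000) = 76.2 dB SPL.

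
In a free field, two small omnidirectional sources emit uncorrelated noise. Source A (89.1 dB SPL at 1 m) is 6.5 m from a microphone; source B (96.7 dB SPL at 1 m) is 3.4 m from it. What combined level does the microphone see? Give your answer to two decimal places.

At the listener: L_A = 89.1 − 20·log₁₀(6.5) = 72.842 dB; L_B = 96.7 − 20·log₁₀(3.4) = 86.070 dB.
Combined: 10·log₁₀(10^(72.842/10)+10^(86.070/10)) = 86.27 dB SPL.

86.27 dB SPL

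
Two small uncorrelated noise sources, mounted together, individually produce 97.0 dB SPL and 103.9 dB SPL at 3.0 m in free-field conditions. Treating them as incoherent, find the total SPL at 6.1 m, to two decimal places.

Combined at 3.0 m: 10·log₁₀(10^(97.0/10)+10^(103.9/10)) = 104.707 dB SPL.
Then apply −20·log₁₀(6.1/3.0) = -6.164 dB → 98.54 dB SPL.

98.54 dB SPL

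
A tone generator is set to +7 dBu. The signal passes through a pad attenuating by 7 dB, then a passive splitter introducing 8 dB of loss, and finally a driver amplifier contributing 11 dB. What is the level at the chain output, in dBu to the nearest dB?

Cascaded gains and losses add directly in dB.
+7 − 7 − 8 + 11 = +3 dBu.

+3 dBu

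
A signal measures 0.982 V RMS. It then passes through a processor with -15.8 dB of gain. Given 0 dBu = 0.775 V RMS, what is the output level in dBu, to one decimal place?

-13.7 dBu

Input level: 20·log₁₀(0.982/0.775) = 2.06 dBu.
Output: 2.06 − 15.8 = -13.7 dBu.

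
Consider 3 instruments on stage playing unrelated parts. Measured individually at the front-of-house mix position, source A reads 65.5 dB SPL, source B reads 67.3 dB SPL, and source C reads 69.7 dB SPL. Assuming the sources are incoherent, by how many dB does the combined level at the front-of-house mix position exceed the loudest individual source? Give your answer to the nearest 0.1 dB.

2.9 dB

Add the sources as powers (linear), then convert back to dB:
L_total = 10·log₁₀(10^(65.5/10) + 10^(67.3/10) + 10^(69.7/10)) = 72.61 dB SPL.
Excess over the loudest (69.7 dB): 72.61 − 69.7 = 2.9 dB.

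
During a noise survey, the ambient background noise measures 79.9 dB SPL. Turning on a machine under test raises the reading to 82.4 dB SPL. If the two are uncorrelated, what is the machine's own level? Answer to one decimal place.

78.8 dB SPL

Remove the background by subtracting linear intensities:
L_src = 10·log₁₀(10^(82.4/10) − 10^(79.9/10)) = 10·log₁₀(76060000) = 78.8 dB SPL.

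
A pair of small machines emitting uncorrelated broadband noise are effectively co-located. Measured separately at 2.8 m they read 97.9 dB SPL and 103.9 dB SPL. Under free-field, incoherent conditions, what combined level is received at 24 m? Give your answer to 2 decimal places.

Combined at 2.8 m: 10·log₁₀(10^(97.9/10)+10^(103.9/10)) = 104.873 dB SPL.
Then apply −20·log₁₀(24/2.8) = -18.661 dB → 86.21 dB SPL.

86.21 dB SPL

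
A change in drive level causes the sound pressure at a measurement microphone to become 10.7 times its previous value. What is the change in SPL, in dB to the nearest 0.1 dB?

20.6 dB

Sound pressure is an amplitude quantity: ΔL = 20·log₁₀(p₂/p₁).
20·log₁₀(10.7) = 20.6 dB.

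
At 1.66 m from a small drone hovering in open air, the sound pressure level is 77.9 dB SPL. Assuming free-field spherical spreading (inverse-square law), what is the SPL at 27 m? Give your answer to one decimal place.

For a point source in a free field, ΔL = −20·log₁₀(d₂/d₁).
ΔL = −20·log₁₀(27/1.66) = -24.23 dB, so L₂ = 77.9 + (-24.23) = 53.7 dB SPL.

53.7 dB SPL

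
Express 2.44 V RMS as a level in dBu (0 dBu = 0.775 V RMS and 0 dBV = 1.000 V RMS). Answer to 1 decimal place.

dBu = 20·log₁₀(V / 0.775 V).
20·log₁₀(2.44/0.775) = +10.0 dBu.

+10.0 dBu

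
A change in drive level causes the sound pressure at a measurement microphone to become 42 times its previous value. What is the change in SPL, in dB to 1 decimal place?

SPL change from a pressure ratio uses the 20·log₁₀ form:
20·log₁₀(42) = 32.5 dB.

32.5 dB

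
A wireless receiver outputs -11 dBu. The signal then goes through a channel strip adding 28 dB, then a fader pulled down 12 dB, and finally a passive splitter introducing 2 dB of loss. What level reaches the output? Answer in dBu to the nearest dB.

+3 dBu

Gain stages sum in dB:
-11 + 28 − 12 − 2 = +3 dBu.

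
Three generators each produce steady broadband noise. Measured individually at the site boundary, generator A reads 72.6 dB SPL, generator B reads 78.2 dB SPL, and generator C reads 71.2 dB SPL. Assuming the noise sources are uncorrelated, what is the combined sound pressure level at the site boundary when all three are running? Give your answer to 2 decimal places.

79.89 dB SPL

Uncorrelated sources add in intensity (power), not in dB.
L_total = 10·log₁₀(10^(72.6/10) + 10^(78.2/10) + 10^(71.2/10)) = 10·log₁₀(97450000) = 79.89 dB SPL.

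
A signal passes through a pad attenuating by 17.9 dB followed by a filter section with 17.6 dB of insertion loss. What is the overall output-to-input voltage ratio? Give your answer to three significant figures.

0.0168

Net gain = (−17.9) + (−17.6) = -35.5 dB.
Voltage ratio = 10^(-35.5/20) = 0.0168.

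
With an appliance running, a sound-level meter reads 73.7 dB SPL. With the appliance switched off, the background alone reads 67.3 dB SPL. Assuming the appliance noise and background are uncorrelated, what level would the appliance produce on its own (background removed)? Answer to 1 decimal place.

72.6 dB SPL

Background correction is a power subtraction:
L_src = 10·log₁₀(10^(73.7/10) − 10^(67.3/10)) = 10·log₁₀(18070000) = 72.6 dB SPL.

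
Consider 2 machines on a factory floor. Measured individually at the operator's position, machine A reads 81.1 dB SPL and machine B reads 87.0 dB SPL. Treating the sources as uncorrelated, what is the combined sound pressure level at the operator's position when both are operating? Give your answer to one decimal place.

88.0 dB SPL

Uncorrelated sources add in intensity (power), not in dB.
L_total = 10·log₁₀(10^(81.1/10) + 10^(87.0/10)) = 10·log₁₀(630000000) = 88.0 dB SPL.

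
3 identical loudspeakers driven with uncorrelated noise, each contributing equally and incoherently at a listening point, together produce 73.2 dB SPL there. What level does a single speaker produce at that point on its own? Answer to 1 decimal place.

68.4 dB SPL

3 equal incoherent sources add 10·log₁₀(3) = 4.77 dB over one source.
L_one = 73.2 − 4.77 = 68.4 dB SPL.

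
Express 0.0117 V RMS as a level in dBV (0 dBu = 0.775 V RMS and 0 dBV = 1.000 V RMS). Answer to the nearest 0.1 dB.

dBV = 20·log₁₀(V / 1.000 V).
20·log₁₀(0.0117/1.000) = -38.6 dBV.

-38.6 dBV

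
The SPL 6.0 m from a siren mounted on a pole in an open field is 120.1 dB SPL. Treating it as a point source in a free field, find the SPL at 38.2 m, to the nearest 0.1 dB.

104.0 dB SPL

For a point source in a free field, ΔL = −20·log₁₀(d₂/d₁).
ΔL = −20·log₁₀(38.2/6.0) = -16.08 dB, so L₂ = 120.1 + (-16.08) = 104.0 dB SPL.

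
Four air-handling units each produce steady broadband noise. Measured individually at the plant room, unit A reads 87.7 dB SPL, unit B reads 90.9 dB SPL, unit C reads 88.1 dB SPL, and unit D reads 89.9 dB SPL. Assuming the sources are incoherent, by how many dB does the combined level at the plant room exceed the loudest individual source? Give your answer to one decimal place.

4.5 dB

Add the sources as powers (linear), then convert back to dB:
L_total = 10·log₁₀(10^(87.7/10) + 10^(90.9/10) + 10^(88.1/10) + 10^(89.9/10)) = 95.37 dB SPL.
Excess over the loudest (90.9 dB): 95.37 − 90.9 = 4.5 dB.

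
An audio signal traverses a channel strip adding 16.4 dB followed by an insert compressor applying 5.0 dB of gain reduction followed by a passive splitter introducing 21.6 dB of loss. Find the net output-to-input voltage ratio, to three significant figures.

0.309

Net gain = 16.4 + (−5.0) + (−21.6) = -10.2 dB.
Voltage ratio = 10^(-10.2/20) = 0.309.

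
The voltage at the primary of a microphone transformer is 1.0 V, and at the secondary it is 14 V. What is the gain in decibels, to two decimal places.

22.92 dB

For a voltage ratio, dB = 20·log₁₀(V₂/V₁).
20·log₁₀(14/1.0) = 20·log₁₀(14.00) = 22.92 dB.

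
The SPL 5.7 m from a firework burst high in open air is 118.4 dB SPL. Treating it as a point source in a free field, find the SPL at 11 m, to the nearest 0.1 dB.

112.7 dB SPL

Inverse-square spreading gives ΔL = −20·log₁₀(d₂/d₁).
ΔL = −20·log₁₀(11/5.7) = -5.71 dB, so L₂ = 118.4 + (-5.71) = 112.7 dB SPL.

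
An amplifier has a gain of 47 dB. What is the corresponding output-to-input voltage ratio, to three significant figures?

Voltage ratio = 10^(dB/20).
10^(47/20) = 10^(2.350) = 224.

224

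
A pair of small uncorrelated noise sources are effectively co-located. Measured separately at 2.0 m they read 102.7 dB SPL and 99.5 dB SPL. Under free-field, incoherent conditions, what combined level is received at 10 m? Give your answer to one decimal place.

Combined at 2.0 m: 10·log₁₀(10^(102.7/10)+10^(99.5/10)) = 104.40 dB SPL.
Then apply −20·log₁₀(10/2.0) = -13.98 dB → 90.4 dB SPL.

90.4 dB SPL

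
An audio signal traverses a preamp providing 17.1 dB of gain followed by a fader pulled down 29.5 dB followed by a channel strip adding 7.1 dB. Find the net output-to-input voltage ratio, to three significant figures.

0.543

Net gain = 17.1 + (−29.5) + 7.1 = -5.3 dB.
Voltage ratio = 10^(-5.3/20) = 0.543.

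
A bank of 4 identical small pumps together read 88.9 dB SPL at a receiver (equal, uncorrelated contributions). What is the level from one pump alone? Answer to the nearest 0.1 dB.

82.9 dB SPL

4 equal incoherent sources add 10·log₁₀(4) = 6.02 dB over one source.
L_one = 88.9 − 6.02 = 82.9 dB SPL.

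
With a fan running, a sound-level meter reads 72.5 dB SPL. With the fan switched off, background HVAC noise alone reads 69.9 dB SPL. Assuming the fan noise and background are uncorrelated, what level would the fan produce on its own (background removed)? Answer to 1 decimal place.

69.0 dB SPL

Subtract intensities: L_src = 10·log₁₀(10^(L_total/10) − 10^(L_bg/10)).
L_src = 10·log₁₀(10^(72.5/10) − 10^(69.9/10)) = 10·log₁₀(8010000) = 69.0 dB SPL.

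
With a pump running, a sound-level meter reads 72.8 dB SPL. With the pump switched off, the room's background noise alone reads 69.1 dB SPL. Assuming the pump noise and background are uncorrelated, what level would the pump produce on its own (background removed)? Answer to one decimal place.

70.4 dB SPL

Background correction is a power subtraction:
L_src = 10·log₁₀(10^(72.8/10) − 10^(69.1/10)) = 10·log₁₀(10930000) = 70.4 dB SPL.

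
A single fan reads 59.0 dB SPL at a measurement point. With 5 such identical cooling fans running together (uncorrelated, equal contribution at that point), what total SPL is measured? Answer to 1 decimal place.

66.0 dB SPL

5 equal incoherent sources raise the level by 10·log₁₀(5) = 6.99 dB.
L_total = 59.0 + 6.99 = 66.0 dB SPL.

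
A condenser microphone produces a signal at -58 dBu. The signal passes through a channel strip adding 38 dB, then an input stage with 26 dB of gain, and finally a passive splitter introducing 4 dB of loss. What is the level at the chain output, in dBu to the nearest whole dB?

Cascaded gains and losses add directly in dB.
-58 + 38 + 26 − 4 = +2 dBu.

+2 dBu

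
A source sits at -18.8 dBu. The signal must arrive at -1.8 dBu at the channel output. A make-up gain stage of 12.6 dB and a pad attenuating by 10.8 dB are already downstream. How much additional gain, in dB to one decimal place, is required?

The required make-up gain is the shortfall in the dB sum.
G = -1.8 − (-18.8) − 12.6 + 10.8 = 15.2 dB.

15.2 dB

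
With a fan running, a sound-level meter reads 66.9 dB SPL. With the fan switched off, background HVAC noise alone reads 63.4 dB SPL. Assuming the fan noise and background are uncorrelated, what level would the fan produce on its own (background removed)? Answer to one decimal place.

Subtract intensities: L_src = 10·log₁₀(10^(L_total/10) − 10^(L_bg/10)).
L_src = 10·log₁₀(10^(66.9/10) − 10^(63.4/10)) = 10·log₁₀(2710000) = 64.3 dB SPL.

64.3 dB SPL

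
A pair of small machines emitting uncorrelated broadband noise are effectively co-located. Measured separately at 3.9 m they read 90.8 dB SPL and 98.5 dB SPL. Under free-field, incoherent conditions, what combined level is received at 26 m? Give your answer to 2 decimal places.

82.70 dB SPL

Combined at 3.9 m: 10·log₁₀(10^(90.8/10)+10^(98.5/10)) = 99.181 dB SPL.
Then apply −20·log₁₀(26/3.9) = -16.478 dB → 82.70 dB SPL.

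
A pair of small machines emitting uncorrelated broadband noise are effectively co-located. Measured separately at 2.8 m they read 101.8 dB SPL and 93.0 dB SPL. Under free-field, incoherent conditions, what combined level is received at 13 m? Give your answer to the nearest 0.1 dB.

Combined at 2.8 m: 10·log₁₀(10^(101.8/10)+10^(93.0/10)) = 102.34 dB SPL.
Then apply −20·log₁₀(13/2.8) = -13.34 dB → 89.0 dB SPL.

89.0 dB SPL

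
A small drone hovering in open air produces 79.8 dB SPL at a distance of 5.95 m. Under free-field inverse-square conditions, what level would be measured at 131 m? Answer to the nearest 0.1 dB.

Inverse-square spreading gives ΔL = −20·log₁₀(d₂/d₁).
ΔL = −20·log₁₀(131/5.95) = -26.86 dB, so L₂ = 79.8 + (-26.86) = 52.9 dB SPL.

52.9 dB SPL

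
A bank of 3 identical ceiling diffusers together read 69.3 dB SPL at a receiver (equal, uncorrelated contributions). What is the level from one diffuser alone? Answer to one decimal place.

3 equal incoherent sources add 10·log₁₀(3) = 4.77 dB over one source.
L_one = 69.3 − 4.77 = 64.5 dB SPL.

64.5 dB SPL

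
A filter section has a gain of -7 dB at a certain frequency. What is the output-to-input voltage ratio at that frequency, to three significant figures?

Voltage ratio = 10^(dB/20).
10^(-7/20) = 10^(-0.3500) = 0.447.

0.447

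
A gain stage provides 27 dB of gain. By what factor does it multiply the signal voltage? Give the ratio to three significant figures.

22.4

Voltage ratio = 10^(dB/20).
10^(27/20) = 10^(1.350) = 22.4.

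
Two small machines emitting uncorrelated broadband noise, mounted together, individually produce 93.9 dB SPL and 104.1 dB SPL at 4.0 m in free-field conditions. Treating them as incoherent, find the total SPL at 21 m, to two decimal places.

90.09 dB SPL

Combined at 4.0 m: 10·log₁₀(10^(93.9/10)+10^(104.1/10)) = 104.496 dB SPL.
Then apply −20·log₁₀(21/4.0) = -14.403 dB → 90.09 dB SPL.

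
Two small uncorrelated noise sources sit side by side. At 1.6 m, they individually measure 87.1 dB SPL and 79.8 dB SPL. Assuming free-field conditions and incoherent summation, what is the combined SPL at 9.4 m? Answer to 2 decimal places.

Combined at 1.6 m: 10·log₁₀(10^(87.1/10)+10^(79.8/10)) = 87.842 dB SPL.
Then apply −20·log₁₀(9.4/1.6) = -15.380 dB → 72.46 dB SPL.

72.46 dB SPL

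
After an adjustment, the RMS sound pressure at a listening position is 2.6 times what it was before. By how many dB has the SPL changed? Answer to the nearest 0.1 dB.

SPL change from a pressure ratio uses the 20·log₁₀ form:
20·log₁₀(2.6) = 8.3 dB.

8.3 dB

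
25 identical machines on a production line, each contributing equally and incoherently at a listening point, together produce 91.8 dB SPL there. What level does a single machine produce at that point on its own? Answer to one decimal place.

25 equal incoherent sources add 10·log₁₀(25) = 13.98 dB over one source.
L_one = 91.8 − 13.98 = 77.8 dB SPL.

77.8 dB SPL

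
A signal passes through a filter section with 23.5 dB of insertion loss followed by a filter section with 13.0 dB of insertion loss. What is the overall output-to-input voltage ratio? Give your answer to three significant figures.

0.0150

Net gain = (−23.5) + (−13.0) = -36.5 dB.
Voltage ratio = 10^(-36.5/20) = 0.0150.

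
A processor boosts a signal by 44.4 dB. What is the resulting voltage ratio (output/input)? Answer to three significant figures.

Voltage ratio = 10^(dB/20).
10^(44.4/20) = 10^(2.220) = 166.

166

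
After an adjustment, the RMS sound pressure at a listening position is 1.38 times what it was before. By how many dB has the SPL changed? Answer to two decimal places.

2.80 dB

SPL change from a pressure ratio uses the 20·log₁₀ form:
20·log₁₀(1.38) = 2.80 dB.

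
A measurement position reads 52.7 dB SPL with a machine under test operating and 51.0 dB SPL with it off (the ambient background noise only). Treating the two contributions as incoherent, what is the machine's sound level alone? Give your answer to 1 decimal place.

47.8 dB SPL

Remove the background by subtracting linear intensities:
L_src = 10·log₁₀(10^(52.7/10) − 10^(51.0/10)) = 10·log₁₀(60320) = 47.8 dB SPL.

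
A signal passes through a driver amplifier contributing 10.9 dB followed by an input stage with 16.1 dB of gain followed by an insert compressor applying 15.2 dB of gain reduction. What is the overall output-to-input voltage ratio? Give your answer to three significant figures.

Net gain = 10.9 + 16.1 + (−15.2) = 11.8 dB.
Voltage ratio = 10^(11.8/20) = 3.89.

3.89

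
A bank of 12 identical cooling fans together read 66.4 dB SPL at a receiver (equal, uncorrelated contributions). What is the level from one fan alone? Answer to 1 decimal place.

12 equal incoherent sources add 10·log₁₀(12) = 10.79 dB over one source.
L_one = 66.4 − 10.79 = 55.6 dB SPL.

55.6 dB SPL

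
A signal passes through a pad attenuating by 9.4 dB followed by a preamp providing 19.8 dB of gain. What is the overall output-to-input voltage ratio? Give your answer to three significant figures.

3.31

Net gain = (−9.4) + 19.8 = 10.4 dB.
Voltage ratio = 10^(10.4/20) = 3.31.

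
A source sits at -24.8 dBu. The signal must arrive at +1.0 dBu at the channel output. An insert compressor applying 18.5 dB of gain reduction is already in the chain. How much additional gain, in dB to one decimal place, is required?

The required make-up gain is the shortfall in the dB sum.
G = +1.0 − (-24.8) + 18.5 = 44.3 dB.

44.3 dB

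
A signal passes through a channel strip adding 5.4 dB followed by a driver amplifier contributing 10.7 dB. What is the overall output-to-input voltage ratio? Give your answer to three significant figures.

Net gain = 5.4 + 10.7 = 16.1 dB.
Voltage ratio = 10^(16.1/20) = 6.38.

6.38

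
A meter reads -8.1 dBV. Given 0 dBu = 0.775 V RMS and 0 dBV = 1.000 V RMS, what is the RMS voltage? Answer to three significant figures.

0.394 V

V = 1.000 V × 10^(-8.1/20).
= 1.000 × 0.3936 = 0.394 V.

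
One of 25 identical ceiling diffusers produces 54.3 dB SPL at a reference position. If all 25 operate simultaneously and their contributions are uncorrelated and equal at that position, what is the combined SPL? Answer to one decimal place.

68.3 dB SPL

25 equal incoherent sources raise the level by 10·log₁₀(25) = 13.98 dB.
L_total = 54.3 + 13.98 = 68.3 dB SPL.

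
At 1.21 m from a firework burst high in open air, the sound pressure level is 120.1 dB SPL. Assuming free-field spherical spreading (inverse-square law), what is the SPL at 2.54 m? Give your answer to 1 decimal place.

Free-field point source: level drops by 20·log₁₀ of the distance ratio.
ΔL = −20·log₁₀(2.54/1.21) = -6.44 dB, so L₂ = 120.1 + (-6.44) = 113.7 dB SPL.

113.7 dB SPL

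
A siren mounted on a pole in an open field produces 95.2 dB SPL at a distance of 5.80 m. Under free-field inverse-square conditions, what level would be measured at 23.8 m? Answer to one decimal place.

82.9 dB SPL

For a point source in a free field, ΔL = −20·log₁₀(d₂/d₁).
ΔL = −20·log₁₀(23.8/5.80) = -12.26 dB, so L₂ = 95.2 + (-12.26) = 82.9 dB SPL.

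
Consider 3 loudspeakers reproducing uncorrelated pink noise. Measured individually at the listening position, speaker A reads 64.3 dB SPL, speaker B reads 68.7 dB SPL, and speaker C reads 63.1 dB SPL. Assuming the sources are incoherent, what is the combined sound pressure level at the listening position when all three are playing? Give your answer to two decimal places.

70.84 dB SPL

Incoherent sources sum as intensities:
L_total = 10·log₁₀(10^(64.3/10) + 10^(68.7/10) + 10^(63.1/10)) = 10·log₁₀(12150000) = 70.84 dB SPL.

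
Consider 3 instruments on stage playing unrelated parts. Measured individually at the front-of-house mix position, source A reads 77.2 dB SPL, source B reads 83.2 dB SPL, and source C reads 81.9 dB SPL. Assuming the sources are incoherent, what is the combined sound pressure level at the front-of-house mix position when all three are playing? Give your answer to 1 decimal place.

Add the sources as powers (linear), then convert back to dB:
L_total = 10·log₁₀(10^(77.2/10) + 10^(83.2/10) + 10^(81.9/10)) = 10·log₁₀(416300000) = 86.2 dB SPL.

86.2 dB SPL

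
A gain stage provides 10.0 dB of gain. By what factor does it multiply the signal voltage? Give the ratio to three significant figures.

Voltage ratio = 10^(dB/20).
10^(10.0/20) = 10^(0.5000) = 3.16.

3.16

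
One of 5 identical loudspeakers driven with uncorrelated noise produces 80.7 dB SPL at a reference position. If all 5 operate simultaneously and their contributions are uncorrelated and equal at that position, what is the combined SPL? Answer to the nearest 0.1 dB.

5 equal incoherent sources raise the level by 10·log₁₀(5) = 6.99 dB.
L_total = 80.7 + 6.99 = 87.7 dB SPL.

87.7 dB SPL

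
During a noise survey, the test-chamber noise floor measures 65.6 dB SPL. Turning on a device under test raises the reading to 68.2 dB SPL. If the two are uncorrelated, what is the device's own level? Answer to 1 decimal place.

64.7 dB SPL

Remove the background by subtracting linear intensities:
L_src = 10·log₁₀(10^(68.2/10) − 10^(65.6/10)) = 10·log₁₀(2976000) = 64.7 dB SPL.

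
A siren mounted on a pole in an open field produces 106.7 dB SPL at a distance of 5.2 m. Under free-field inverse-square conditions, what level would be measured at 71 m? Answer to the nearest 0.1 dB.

For a point source in a free field, ΔL = −20·log₁₀(d₂/d₁).
ΔL = −20·log₁₀(71/5.2) = -22.71 dB, so L₂ = 106.7 + (-22.71) = 84.0 dB SPL.

84.0 dB SPL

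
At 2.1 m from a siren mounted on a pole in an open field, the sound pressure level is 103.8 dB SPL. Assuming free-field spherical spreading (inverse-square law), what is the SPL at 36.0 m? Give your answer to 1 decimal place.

For a point source in a free field, ΔL = −20·log₁₀(d₂/d₁).
ΔL = −20·log₁₀(36.0/2.1) = -24.68 dB, so L₂ = 103.8 + (-24.68) = 79.1 dB SPL.

79.1 dB SPL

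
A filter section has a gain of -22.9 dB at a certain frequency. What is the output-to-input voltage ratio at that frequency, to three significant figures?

Voltage ratio = 10^(dB/20).
10^(-22.9/20) = 10^(-1.145) = 0.0716.

0.0716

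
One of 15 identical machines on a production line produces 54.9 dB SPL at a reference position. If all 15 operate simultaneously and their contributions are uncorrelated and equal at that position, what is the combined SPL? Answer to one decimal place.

66.7 dB SPL

15 equal incoherent sources raise the level by 10·log₁₀(15) = 11.76 dB.
L_total = 54.9 + 11.76 = 66.7 dB SPL.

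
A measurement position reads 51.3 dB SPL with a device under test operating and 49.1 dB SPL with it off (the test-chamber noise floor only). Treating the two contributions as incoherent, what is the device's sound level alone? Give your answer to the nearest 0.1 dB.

47.3 dB SPL

Subtract intensities: L_src = 10·log₁₀(10^(L_total/10) − 10^(L_bg/10)).
L_src = 10·log₁₀(10^(51.3/10) − 10^(49.1/10)) = 10·log₁₀(53610) = 47.3 dB SPL.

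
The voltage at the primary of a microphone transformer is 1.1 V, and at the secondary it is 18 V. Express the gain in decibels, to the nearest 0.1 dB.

24.3 dB

Voltage ratio → dB uses the 20·log₁₀ form:
20·log₁₀(18/1.1) = 20·log₁₀(16.36) = 24.3 dB.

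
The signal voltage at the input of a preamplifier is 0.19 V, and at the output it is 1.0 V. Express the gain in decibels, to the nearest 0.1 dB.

14.4 dB

Voltage ratio → dB uses the 20·log₁₀ form:
20·log₁₀(1.0/0.19) = 20·log₁₀(5.263) = 14.4 dB.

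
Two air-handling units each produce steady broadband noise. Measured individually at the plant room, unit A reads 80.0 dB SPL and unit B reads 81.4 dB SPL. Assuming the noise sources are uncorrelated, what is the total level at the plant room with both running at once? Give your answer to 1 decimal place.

83.8 dB SPL

Uncorrelated sources add in intensity (power), not in dB.
L_total = 10·log₁₀(10^(80.0/10) + 10^(81.4/10)) = 10·log₁₀(238000000) = 83.8 dB SPL.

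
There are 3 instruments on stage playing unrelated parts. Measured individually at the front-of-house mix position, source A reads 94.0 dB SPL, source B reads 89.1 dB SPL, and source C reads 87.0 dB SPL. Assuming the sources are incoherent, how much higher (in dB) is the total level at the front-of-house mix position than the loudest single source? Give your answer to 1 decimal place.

Incoherent sources sum as intensities:
L_total = 10·log₁₀(10^(94.0/10) + 10^(89.1/10) + 10^(87.0/10)) = 95.83 dB SPL.
Excess over the loudest (94.0 dB): 95.83 − 94.0 = 1.8 dB.

1.8 dB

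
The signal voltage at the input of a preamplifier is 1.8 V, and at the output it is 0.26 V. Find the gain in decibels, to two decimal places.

For a voltage ratio, dB = 20·log₁₀(V₂/V₁).
20·log₁₀(0.26/1.8) = 20·log₁₀(0.1444) = -16.81 dB.

-16.81 dB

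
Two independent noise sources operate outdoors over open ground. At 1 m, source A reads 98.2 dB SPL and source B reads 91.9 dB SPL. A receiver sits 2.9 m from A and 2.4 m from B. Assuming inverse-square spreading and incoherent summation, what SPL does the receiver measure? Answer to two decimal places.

At the listener: L_A = 98.2 − 20·log₁₀(2.9) = 88.952 dB; L_B = 91.9 − 20·log₁₀(2.4) = 84.296 dB.
Combined: 10·log₁₀(10^(88.952/10)+10^(84.296/10)) = 90.23 dB SPL.

90.23 dB SPL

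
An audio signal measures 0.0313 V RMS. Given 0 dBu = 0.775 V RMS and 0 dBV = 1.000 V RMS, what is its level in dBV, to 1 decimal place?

-30.1 dBV

dBV = 20·log₁₀(V / 1.000 V).
20·log₁₀(0.0313/1.000) = -30.1 dBV.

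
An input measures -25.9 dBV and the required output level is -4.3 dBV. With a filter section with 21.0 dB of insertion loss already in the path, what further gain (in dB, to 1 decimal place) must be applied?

42.6 dB

The required make-up gain is the shortfall in the dB sum.
G = -4.3 − (-25.9) + 21.0 = 42.6 dB.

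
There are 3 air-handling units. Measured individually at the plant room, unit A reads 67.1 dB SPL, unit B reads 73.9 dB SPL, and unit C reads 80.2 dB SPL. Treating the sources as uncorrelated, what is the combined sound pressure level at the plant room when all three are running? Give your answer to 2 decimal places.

Incoherent sources sum as intensities:
L_total = 10·log₁₀(10^(67.1/10) + 10^(73.9/10) + 10^(80.2/10)) = 10·log₁₀(134400000) = 81.28 dB SPL.

81.28 dB SPL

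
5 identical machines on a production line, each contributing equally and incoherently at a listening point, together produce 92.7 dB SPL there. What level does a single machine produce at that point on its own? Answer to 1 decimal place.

85.7 dB SPL

5 equal incoherent sources add 10·log₁₀(5) = 6.99 dB over one source.
L_one = 92.7 − 6.99 = 85.7 dB SPL.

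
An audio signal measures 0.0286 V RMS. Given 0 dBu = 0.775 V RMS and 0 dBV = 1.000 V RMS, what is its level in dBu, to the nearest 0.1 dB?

dBu = 20·log₁₀(V / 0.775 V).
20·log₁₀(0.0286/0.775) = -28.7 dBu.

-28.7 dBu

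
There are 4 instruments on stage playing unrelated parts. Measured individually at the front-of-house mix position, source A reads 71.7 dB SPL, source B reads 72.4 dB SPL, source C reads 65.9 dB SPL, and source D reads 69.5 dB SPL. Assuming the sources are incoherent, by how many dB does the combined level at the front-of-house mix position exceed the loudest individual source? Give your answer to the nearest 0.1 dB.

Add the sources as powers (linear), then convert back to dB:
L_total = 10·log₁₀(10^(71.7/10) + 10^(72.4/10) + 10^(65.9/10) + 10^(69.5/10)) = 76.53 dB SPL.
Excess over the loudest (72.4 dB): 76.53 − 72.4 = 4.1 dB.

4.1 dB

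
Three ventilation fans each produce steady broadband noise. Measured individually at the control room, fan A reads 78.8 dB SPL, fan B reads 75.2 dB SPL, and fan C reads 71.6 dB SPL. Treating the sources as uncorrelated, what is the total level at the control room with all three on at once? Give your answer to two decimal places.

Incoherent sources sum as intensities:
L_total = 10·log₁₀(10^(78.8/10) + 10^(75.2/10) + 10^(71.6/10)) = 10·log₁₀(123400000) = 80.91 dB SPL.

80.91 dB SPL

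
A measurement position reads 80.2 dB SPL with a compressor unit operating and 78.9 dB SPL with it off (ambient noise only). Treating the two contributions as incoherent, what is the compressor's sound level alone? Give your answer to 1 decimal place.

74.3 dB SPL

Remove the background by subtracting linear intensities:
L_src = 10·log₁₀(10^(80.2/10) − 10^(78.9/10)) = 10·log₁₀(27090000) = 74.3 dB SPL.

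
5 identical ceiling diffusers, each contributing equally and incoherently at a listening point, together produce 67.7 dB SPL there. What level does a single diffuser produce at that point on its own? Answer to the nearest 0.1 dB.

5 equal incoherent sources add 10·log₁₀(5) = 6.99 dB over one source.
L_one = 67.7 − 6.99 = 60.7 dB SPL.

60.7 dB SPL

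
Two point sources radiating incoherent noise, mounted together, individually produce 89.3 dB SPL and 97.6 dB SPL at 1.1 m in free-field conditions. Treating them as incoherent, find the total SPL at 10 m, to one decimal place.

Combined at 1.1 m: 10·log₁₀(10^(89.3/10)+10^(97.6/10)) = 98.20 dB SPL.
Then apply −20·log₁₀(10/1.1) = -19.17 dB → 79.0 dB SPL.

79.0 dB SPL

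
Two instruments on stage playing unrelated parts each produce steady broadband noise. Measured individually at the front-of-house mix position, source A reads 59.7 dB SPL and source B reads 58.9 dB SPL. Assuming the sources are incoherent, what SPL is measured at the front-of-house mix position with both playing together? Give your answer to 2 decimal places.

62.33 dB SPL

Add the sources as powers (linear), then convert back to dB:
L_total = 10·log₁₀(10^(59.7/10) + 10^(58.9/10)) = 10·log₁₀(1710000) = 62.33 dB SPL.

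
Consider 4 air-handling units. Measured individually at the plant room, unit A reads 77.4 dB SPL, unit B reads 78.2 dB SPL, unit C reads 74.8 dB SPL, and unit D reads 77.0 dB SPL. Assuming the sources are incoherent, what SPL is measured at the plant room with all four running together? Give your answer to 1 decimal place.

83.0 dB SPL

Add the sources as powers (linear), then convert back to dB:
L_total = 10·log₁₀(10^(77.4/10) + 10^(78.2/10) + 10^(74.8/10) + 10^(77.0/10)) = 10·log₁₀(201300000) = 83.0 dB SPL.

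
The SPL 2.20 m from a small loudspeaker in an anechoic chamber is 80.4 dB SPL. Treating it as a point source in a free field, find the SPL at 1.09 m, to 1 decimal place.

86.5 dB SPL

For a point source in a free field, ΔL = −20·log₁₀(d₂/d₁).
ΔL = −20·log₁₀(1.09/2.20) = 6.10 dB, so L₂ = 80.4 + (6.10) = 86.5 dB SPL.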